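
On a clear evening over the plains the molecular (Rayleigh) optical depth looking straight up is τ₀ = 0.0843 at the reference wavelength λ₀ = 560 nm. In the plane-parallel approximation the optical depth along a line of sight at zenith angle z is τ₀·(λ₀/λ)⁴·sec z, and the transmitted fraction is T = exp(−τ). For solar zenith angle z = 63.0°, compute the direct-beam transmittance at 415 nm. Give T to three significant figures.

sec 63.0° = 2.2027.
τ = 0.0843 × (560/415)⁴ × 2.2027 = 0.0843 × 3.3156 × 2.2027 = 0.6157.
T = exp(−0.6157) = 0.5403.

0.540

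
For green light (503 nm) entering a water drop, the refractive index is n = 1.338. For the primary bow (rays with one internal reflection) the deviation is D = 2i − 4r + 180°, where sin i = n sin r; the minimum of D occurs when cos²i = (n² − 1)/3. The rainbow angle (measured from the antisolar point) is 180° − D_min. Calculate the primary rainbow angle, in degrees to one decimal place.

41.4°

cos²i = (1.79024 − 1)/3 = 0.26341; i = arccos(0.51324) = 59.120°.
sin r = sin 59.120°/1.338 = 0.64144; r = 39.899°.
D_min = 2·59.120° − 4·39.899° + 180° = 138.643°.
Rainbow angle = 180° − D_min = 41.357°.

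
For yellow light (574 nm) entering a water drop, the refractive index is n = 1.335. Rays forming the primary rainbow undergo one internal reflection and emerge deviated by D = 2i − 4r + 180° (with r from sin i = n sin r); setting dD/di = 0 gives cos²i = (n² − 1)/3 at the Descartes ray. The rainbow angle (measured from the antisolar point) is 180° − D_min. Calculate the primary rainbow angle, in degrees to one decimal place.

cos²i = (1.78222 − 1)/3 = 0.26074; i = arccos(0.51063) = 59.294°.
sin r = sin 59.294°/1.335 = 0.64405; r = 40.094°.
D_min = 2·59.294° − 4·40.094° + 180° = 138.212°.
Rainbow angle = 180° − D_min = 41.788°.

41.8°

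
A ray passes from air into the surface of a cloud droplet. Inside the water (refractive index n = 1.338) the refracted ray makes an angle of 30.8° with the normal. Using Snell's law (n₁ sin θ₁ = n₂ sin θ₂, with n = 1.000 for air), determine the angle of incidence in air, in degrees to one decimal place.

Snell: sin θ_i = n · sin θ_r = 1.338 × sin 30.8° = 1.338 × 0.5120 = 0.6851.
θ_i = arcsin(0.6851) = 43.24°.

43.2°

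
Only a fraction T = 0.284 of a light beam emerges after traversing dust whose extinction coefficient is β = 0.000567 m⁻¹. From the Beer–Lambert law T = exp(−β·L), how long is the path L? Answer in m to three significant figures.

2220 m

Beer–Lambert: T = exp(−βL) ⇒ L = −ln(T)/β = −ln(0.284)/0.000567 = 1.2588/0.000567 = 2220 m.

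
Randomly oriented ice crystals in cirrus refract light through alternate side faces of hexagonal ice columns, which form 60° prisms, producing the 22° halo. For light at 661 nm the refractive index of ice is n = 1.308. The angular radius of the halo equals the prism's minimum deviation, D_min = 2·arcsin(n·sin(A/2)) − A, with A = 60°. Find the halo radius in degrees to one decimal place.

21.7°

n·sin(A/2) = 1.308 × sin 30° = 1.308 × 0.5000 = 0.6540.
D_min = 2·arcsin(0.6540) − 60° = 2 × 40.844° − 60° = 21.688°.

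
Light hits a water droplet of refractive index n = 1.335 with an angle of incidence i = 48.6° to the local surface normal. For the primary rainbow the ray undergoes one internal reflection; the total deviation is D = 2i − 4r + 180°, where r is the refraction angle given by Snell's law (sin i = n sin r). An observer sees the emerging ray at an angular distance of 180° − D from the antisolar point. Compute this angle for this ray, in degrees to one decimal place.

sin r = sin 48.6° / 1.335 = 0.7501/1.335 = 0.5619; r = 34.19°.
D = 2·48.6° − 4·34.19° + 180° = 97.20° − 136.74° + 180° = 140.46°.
Angle from antisolar point = 180° − D = 39.54°.

39.5°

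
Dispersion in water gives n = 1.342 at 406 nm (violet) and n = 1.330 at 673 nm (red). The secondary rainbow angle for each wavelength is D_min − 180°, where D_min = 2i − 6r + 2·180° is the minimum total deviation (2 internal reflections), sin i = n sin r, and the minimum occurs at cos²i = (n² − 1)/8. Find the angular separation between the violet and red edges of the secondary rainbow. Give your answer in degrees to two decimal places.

At 406 nm (n = 1.342): cos²i = 0.10012 → i = 71.554°, r = 44.981°, D_min = 233.222°, rainbow angle = 53.222°.
At 673 nm (n = 1.330): cos²i = 0.09611 → i = 71.940°, r = 45.630°, D_min = 230.101°, rainbow angle = 50.101°.
Angular width = |53.222° − 50.101°| = 3.121°.

3.12°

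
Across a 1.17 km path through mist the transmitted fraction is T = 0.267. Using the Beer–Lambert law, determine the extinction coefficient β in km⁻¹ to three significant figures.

Beer–Lambert: T = exp(−βL) ⇒ β = −ln(T)/L = −ln(0.267)/1.17 = 1.3205/1.17 = 1.129 km⁻¹.

1.13 km⁻¹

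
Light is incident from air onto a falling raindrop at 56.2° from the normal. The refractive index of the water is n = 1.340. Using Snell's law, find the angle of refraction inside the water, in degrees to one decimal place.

Snell: sin θ_r = sin θ_i / n = sin 56.2° / 1.340 = 0.8310 / 1.340 = 0.6201.
θ_r = arcsin(0.6201) = 38.33°.

38.3°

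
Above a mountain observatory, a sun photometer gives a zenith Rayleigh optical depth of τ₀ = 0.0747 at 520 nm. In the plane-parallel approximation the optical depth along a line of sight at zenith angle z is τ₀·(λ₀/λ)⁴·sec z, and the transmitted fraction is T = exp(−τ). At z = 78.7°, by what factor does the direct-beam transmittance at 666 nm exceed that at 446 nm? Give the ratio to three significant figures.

1.76

Airmass: sec 78.7° = 5.1034.
τ(666 nm) = 0.0747 × (520/666)⁴ × 5.1034 = 0.0747 × 0.3716 × 5.1034 = 0.1417.
τ(446 nm) = 0.0747 × (520/446)⁴ × 5.1034 = 0.0747 × 1.8479 × 5.1034 = 0.7045.
T(666)/T(446) = exp(τ_B − τ_A) = exp(0.5628) = 1.7556.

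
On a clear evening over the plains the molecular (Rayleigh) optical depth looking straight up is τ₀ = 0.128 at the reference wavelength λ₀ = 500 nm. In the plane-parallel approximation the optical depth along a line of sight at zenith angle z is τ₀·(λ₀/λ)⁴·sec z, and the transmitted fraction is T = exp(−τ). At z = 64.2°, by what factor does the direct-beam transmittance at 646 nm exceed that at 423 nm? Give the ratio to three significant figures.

Airmass: sec 64.2° = 2.2976.
τ(646 nm) = 0.128 × (500/646)⁴ × 2.2976 = 0.128 × 0.3589 × 2.2976 = 0.1055.
τ(423 nm) = 0.128 × (500/423)⁴ × 2.2976 = 0.128 × 1.9522 × 2.2976 = 0.5741.
T(646)/T(423) = exp(τ_B − τ_A) = exp(0.4686) = 1.5977.

1.60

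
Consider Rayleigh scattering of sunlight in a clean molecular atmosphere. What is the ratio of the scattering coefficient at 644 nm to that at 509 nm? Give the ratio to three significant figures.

Rayleigh scattering ∝ λ⁻⁴, so the ratio of coefficients is the inverse fourth power of the wavelength ratio.
σ(644)/σ(509) = (509/644)⁴ = (0.7904)⁴ = 0.3902.

0.390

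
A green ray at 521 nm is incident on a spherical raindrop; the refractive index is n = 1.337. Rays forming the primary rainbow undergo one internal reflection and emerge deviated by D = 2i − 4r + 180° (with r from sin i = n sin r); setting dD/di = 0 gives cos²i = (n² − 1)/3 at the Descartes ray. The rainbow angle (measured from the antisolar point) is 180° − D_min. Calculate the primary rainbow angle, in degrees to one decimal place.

cos²i = (1.78757 − 1)/3 = 0.26252; i = arccos(0.51237) = 59.178°.
sin r = sin 59.178°/1.337 = 0.64231; r = 39.964°.
D_min = 2·59.178° − 4·39.964° + 180° = 138.500°.
Rainbow angle = 180° − D_min = 41.500°.

41.5°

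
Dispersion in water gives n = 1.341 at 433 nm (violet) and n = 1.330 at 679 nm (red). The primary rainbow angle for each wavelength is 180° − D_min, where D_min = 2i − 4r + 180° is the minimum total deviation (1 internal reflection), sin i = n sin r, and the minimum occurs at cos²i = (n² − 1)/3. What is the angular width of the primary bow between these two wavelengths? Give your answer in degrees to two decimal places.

At 433 nm (n = 1.341): cos²i = 0.26609 → i = 58.946°, r = 39.705°, D_min = 139.071°, rainbow angle = 40.929°.
At 679 nm (n = 1.330): cos²i = 0.25630 → i = 59.585°, r = 40.422°, D_min = 137.484°, rainbow angle = 42.516°.
Angular width = |40.929° − 42.516°| = 1.588°.

1.59°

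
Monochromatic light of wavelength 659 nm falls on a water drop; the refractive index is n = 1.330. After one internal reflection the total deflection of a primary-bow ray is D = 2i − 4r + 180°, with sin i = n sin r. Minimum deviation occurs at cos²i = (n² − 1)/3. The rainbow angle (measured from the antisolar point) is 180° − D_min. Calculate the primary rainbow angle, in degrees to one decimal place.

cos²i = (1.76890 − 1)/3 = 0.25630; i = arccos(0.50626) = 59.585°.
sin r = sin 59.585°/1.330 = 0.64841; r = 40.422°.
D_min = 2·59.585° − 4·40.422° + 180° = 137.484°.
Rainbow angle = 180° − D_min = 42.516°.

42.5°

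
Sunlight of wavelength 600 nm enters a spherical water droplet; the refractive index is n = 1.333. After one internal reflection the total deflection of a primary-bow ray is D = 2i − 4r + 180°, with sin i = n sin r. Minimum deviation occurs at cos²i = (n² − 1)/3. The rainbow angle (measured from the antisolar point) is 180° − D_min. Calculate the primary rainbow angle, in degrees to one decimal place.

cos²i = (1.77689 − 1)/3 = 0.25896; i = arccos(0.50888) = 59.410°.
sin r = sin 59.410°/1.333 = 0.64579; r = 40.225°.
D_min = 2·59.410° − 4·40.225° + 180° = 137.922°.
Rainbow angle = 180° − D_min = 42.078°.

42.1°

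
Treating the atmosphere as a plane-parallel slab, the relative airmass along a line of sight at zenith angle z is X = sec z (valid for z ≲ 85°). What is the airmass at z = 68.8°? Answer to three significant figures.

2.77

X = sec z = 1/cos 68.8° = 1/0.3616 = 2.7653.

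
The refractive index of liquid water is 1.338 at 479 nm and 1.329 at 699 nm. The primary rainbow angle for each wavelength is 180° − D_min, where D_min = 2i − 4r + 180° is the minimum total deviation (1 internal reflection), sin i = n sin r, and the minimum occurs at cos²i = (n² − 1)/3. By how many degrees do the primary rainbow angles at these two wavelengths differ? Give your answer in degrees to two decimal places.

At 479 nm (n = 1.338): cos²i = 0.26341 → i = 59.120°, r = 39.899°, D_min = 138.643°, rainbow angle = 41.357°.
At 699 nm (n = 1.329): cos²i = 0.25541 → i = 59.643°, r = 40.487°, D_min = 137.337°, rainbow angle = 42.663°.
Angular width = |41.357° − 42.663°| = 1.307°.

1.31°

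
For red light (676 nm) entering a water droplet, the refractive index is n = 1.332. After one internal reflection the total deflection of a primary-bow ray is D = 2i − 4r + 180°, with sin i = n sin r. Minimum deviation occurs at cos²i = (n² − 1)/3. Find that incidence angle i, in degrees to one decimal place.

59.5°

cos²i = (1.332² − 1)/3 = (1.77422 − 1)/3 = 0.25807.
cos i = 0.50801, so i = 59.469°.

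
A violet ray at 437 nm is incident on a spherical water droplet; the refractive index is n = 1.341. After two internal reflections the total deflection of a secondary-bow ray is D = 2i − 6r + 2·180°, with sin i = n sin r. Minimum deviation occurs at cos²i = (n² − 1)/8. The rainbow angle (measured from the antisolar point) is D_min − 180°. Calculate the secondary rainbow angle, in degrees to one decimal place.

cos²i = (1.79828 − 1)/8 = 0.09979; i = arccos(0.31589) = 71.586°.
sin r = sin 71.586°/1.341 = 0.70753; r = 45.034°.
D_min = 2·71.586° − 6·45.034° + 360° = 232.966°.
Rainbow angle = D_min − 180° = 52.966°.

53.0°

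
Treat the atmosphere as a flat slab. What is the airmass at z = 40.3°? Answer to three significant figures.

1.31

X = sec z = 1/cos 40.3° = 1/0.7627 = 1.3112.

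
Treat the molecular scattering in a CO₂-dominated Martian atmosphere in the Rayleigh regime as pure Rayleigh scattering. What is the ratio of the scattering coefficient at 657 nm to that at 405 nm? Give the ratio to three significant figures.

Rayleigh scattering ∝ λ⁻⁴, so the ratio of coefficients is the inverse fourth power of the wavelength ratio.
σ(657)/σ(405) = (405/657)⁴ = (0.6164)⁴ = 0.1444.

0.144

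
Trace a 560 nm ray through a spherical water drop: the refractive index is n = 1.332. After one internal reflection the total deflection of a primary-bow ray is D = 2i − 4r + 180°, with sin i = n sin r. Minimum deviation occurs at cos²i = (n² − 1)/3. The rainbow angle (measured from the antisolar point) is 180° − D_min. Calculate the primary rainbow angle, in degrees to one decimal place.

cos²i = (1.77422 − 1)/3 = 0.25807; i = arccos(0.50801) = 59.469°.
sin r = sin 59.469°/1.332 = 0.64666; r = 40.290°.
D_min = 2·59.469° − 4·40.290° + 180° = 137.776°.
Rainbow angle = 180° − D_min = 42.224°.

42.2°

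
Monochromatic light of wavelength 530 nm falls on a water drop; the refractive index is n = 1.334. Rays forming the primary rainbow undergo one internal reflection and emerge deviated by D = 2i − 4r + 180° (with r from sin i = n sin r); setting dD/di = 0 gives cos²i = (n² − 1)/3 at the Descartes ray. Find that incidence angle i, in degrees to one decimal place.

cos²i = (1.334² − 1)/3 = (1.77956 − 1)/3 = 0.25985.
cos i = 0.50976, so i = 59.352°.

59.4°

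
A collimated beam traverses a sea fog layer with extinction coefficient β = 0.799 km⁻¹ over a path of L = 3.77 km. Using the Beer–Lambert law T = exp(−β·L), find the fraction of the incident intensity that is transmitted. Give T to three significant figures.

τ = β·L = 0.799 × 3.77 = 3.0122.
T = exp(−3.0122) = 0.0492.

0.0492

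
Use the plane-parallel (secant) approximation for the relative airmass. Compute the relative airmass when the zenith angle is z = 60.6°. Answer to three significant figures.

X = sec z = 1/cos 60.6° = 1/0.4909 = 2.0371.

2.04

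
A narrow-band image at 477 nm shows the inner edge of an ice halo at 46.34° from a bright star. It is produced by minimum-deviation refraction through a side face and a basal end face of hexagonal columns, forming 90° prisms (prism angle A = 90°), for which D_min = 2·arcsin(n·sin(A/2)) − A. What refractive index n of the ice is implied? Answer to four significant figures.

1.313

Rearranging: n = sin((D_min + A)/2) / sin(A/2).
(D_min + A)/2 = (46.34° + 90°)/2 = 68.170°.
n = sin 68.170° / sin 45° = 0.9283 / 0.7071 = 1.3128.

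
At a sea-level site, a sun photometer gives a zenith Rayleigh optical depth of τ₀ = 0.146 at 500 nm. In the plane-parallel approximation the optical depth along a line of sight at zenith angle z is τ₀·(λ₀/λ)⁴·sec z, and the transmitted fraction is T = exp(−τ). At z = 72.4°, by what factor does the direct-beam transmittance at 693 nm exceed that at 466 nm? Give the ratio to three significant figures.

1.66

Airmass: sec 72.4° = 3.3072.
τ(693 nm) = 0.146 × (500/693)⁴ × 3.3072 = 0.146 × 0.2710 × 3.3072 = 0.1308.
τ(466 nm) = 0.146 × (500/466)⁴ × 3.3072 = 0.146 × 1.3254 × 3.3072 = 0.6400.
T(693)/T(466) = exp(τ_B − τ_A) = exp(0.5091) = 1.6638.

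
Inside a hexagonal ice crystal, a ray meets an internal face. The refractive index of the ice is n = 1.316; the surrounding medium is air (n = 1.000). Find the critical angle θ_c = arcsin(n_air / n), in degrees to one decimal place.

sin θ_c = n_air / n = 1.000 / 1.316 = 0.7599.
θ_c = arcsin(0.7599) = 49.45°.

49.5°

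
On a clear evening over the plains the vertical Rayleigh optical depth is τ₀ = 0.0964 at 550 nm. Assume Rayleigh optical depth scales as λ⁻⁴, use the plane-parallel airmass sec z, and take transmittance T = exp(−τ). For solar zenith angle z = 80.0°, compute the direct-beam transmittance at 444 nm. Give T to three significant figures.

sec 80.0° = 5.7588.
τ = 0.0964 × (550/444)⁴ × 5.7588 = 0.0964 × 2.3546 × 5.7588 = 1.3072.
T = exp(−1.3072) = 0.2706.

0.271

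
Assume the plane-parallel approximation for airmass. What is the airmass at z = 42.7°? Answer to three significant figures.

1.36

X = sec z = 1/cos 42.7° = 1/0.7349 = 1.3607.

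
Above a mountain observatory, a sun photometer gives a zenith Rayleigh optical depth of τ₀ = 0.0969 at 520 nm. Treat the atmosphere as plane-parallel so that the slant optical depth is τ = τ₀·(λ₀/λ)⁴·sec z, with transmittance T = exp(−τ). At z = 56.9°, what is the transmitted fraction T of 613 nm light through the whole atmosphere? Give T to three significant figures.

sec 56.9° = 1.8312.
τ = 0.0969 × (520/613)⁴ × 1.8312 = 0.0969 × 0.5178 × 1.8312 = 0.0919.
T = exp(−0.0919) = 0.9122.

0.912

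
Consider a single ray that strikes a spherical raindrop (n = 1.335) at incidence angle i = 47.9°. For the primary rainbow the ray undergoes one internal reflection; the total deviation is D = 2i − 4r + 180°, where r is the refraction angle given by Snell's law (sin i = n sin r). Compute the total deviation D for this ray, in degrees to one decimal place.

140.7°

sin r = sin 47.9° / 1.335 = 0.7420/1.335 = 0.5558; r = 33.76°.
D = 2·47.9° − 4·33.76° + 180° = 95.80° − 135.06° + 180° = 140.74°.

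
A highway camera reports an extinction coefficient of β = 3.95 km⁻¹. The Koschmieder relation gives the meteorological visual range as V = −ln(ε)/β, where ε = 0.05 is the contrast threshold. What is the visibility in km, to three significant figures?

0.758 km

V = −ln(0.05) / 3.95 = 2.996 / 3.95 = 0.7584 km.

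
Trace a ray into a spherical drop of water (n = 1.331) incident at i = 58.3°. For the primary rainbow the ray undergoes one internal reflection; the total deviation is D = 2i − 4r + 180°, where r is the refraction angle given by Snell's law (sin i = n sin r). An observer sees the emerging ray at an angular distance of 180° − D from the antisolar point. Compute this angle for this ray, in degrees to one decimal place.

sin r = sin 58.3° / 1.331 = 0.8508/1.331 = 0.6392; r = 39.73°.
D = 2·58.3° − 4·39.73° + 180° = 116.60° − 158.94° + 180° = 137.66°.
Angle from antisolar point = 180° − D = 42.34°.

42.3°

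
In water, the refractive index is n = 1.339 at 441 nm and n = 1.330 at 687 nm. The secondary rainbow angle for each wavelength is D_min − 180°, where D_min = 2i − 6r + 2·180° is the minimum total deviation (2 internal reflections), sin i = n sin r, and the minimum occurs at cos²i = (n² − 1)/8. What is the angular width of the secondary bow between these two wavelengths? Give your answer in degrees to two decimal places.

2.35°

At 441 nm (n = 1.339): cos²i = 0.09912 → i = 71.650°, r = 45.141°, D_min = 232.451°, rainbow angle = 52.451°.
At 687 nm (n = 1.330): cos²i = 0.09611 → i = 71.940°, r = 45.630°, D_min = 230.101°, rainbow angle = 50.101°.
Angular width = |52.451° − 50.101°| = 2.350°.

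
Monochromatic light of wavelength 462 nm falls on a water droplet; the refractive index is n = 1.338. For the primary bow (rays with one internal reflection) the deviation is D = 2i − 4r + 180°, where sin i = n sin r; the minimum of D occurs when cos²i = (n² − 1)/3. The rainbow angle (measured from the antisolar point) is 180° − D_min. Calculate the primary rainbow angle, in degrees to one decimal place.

cos²i = (1.79024 − 1)/3 = 0.26341; i = arccos(0.51324) = 59.120°.
sin r = sin 59.120°/1.338 = 0.64144; r = 39.899°.
D_min = 2·59.120° − 4·39.899° + 180° = 138.643°.
Rainbow angle = 180° − D_min = 41.357°.

41.4°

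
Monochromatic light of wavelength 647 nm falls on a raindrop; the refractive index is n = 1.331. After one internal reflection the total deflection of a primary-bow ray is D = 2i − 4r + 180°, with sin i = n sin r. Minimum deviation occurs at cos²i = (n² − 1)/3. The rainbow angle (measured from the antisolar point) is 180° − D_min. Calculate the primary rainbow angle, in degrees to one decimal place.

cos²i = (1.77156 − 1)/3 = 0.25719; i = arccos(0.50714) = 59.527°.
sin r = sin 59.527°/1.331 = 0.64753; r = 40.356°.
D_min = 2·59.527° − 4·40.356° + 180° = 137.630°.
Rainbow angle = 180° − D_min = 42.370°.

42.4°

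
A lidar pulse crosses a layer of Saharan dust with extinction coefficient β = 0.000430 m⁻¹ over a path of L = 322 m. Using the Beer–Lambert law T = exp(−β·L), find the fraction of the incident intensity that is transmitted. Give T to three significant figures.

τ = β·L = 0.000430 × 322 = 0.1385.
T = exp(−0.1385) = 0.8707.

0.871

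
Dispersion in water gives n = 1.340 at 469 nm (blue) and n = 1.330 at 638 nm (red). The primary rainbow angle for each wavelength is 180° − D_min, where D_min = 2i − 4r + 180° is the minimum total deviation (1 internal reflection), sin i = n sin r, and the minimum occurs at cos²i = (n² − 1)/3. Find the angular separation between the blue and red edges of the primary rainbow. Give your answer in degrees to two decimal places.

1.45°

At 469 nm (n = 1.340): cos²i = 0.26520 → i = 59.004°, r = 39.770°, D_min = 138.929°, rainbow angle = 41.071°.
At 638 nm (n = 1.330): cos²i = 0.25630 → i = 59.585°, r = 40.422°, D_min = 137.484°, rainbow angle = 42.516°.
Angular width = |41.071° − 42.516°| = 1.445°.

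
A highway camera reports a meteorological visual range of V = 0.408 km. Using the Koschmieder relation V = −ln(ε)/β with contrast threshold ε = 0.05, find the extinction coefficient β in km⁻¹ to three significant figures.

β = −ln(0.05) / V = 2.996 / 0.408 = 7.3425 km⁻¹.

7.34 km⁻¹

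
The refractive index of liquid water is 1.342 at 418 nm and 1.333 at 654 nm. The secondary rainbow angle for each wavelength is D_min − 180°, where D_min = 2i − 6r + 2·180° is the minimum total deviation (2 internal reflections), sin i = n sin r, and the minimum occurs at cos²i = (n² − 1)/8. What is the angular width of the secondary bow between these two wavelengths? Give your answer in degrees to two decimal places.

At 418 nm (n = 1.342): cos²i = 0.10012 → i = 71.554°, r = 44.981°, D_min = 233.222°, rainbow angle = 53.222°.
At 654 nm (n = 1.333): cos²i = 0.09711 → i = 71.843°, r = 45.466°, D_min = 230.891°, rainbow angle = 50.891°.
Angular width = |53.222° − 50.891°| = 2.331°.

2.33°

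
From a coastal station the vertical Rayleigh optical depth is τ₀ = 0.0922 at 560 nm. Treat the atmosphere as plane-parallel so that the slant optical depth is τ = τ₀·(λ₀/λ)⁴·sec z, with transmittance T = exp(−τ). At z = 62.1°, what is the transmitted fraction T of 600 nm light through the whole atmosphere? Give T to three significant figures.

sec 62.1° = 2.1371.
τ = 0.0922 × (560/600)⁴ × 2.1371 = 0.0922 × 0.7588 × 2.1371 = 0.1495.
T = exp(−0.1495) = 0.8611.

0.861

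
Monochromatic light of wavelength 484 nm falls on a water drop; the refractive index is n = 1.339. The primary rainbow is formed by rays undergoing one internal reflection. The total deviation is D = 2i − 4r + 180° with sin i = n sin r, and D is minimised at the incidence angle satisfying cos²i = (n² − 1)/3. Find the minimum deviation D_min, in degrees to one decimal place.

138.8°

cos²i = (1.79292 − 1)/3 = 0.26431; i = arccos(0.51411) = 59.062°.
sin r = sin 59.062°/1.339 = 0.64057; r = 39.834°.
D_min = 2·59.062° − 4·39.834° + 180° = 138.786°.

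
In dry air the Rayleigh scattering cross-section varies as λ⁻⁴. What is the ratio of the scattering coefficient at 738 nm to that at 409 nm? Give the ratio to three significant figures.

Rayleigh scattering ∝ λ⁻⁴, so the ratio of coefficients is the inverse fourth power of the wavelength ratio.
σ(738)/σ(409) = (409/738)⁴ = (0.5542)⁴ = 0.09433.

0.0943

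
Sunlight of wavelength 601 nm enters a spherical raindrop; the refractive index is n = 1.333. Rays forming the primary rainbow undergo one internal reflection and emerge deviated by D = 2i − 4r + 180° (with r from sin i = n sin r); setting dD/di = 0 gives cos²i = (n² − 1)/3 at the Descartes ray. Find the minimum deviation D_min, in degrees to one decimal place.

137.9°

cos²i = (1.77689 − 1)/3 = 0.25896; i = arccos(0.50888) = 59.410°.
sin r = sin 59.410°/1.333 = 0.64579; r = 40.225°.
D_min = 2·59.410° − 4·40.225° + 180° = 137.922°.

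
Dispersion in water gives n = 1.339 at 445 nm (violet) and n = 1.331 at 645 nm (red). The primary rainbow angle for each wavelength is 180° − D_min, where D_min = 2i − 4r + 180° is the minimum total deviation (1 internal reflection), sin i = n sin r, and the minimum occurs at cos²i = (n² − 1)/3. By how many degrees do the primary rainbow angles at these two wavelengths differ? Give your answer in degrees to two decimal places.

At 445 nm (n = 1.339): cos²i = 0.26431 → i = 59.062°, r = 39.834°, D_min = 138.786°, rainbow angle = 41.214°.
At 645 nm (n = 1.331): cos²i = 0.25719 → i = 59.527°, r = 40.356°, D_min = 137.630°, rainbow angle = 42.370°.
Angular width = |41.214° − 42.370°| = 1.156°.

1.16°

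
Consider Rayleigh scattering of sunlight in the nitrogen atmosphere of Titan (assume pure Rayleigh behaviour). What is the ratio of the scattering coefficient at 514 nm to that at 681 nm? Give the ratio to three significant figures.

3.08

Rayleigh scattering ∝ λ⁻⁴, so the ratio of coefficients is the inverse fourth power of the wavelength ratio.
σ(514)/σ(681) = (681/514)⁴ = (1.3249)⁴ = 3.081.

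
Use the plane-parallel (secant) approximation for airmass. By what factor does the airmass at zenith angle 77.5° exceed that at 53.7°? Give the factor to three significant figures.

X(77.5°)/X(53.7°) = sec 77.5° / sec 53.7° = cos 53.7° / cos 77.5° = 0.5920/0.2164 = 2.7352.

2.74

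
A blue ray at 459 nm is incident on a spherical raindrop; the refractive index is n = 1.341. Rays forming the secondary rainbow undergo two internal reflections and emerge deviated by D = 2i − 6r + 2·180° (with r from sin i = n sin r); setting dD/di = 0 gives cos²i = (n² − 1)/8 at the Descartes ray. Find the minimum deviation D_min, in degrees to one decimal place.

cos²i = (1.79828 − 1)/8 = 0.09979; i = arccos(0.31589) = 71.586°.
sin r = sin 71.586°/1.341 = 0.70753; r = 45.034°.
D_min = 2·71.586° − 6·45.034° + 360° = 232.966°.

233.0°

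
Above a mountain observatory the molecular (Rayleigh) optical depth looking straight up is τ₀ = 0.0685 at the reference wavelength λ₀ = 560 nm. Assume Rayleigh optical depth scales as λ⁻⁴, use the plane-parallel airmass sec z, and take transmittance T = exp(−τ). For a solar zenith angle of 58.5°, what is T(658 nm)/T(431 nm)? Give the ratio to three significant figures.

Airmass: sec 58.5° = 1.9139.
τ(658 nm) = 0.0685 × (560/658)⁴ × 1.9139 = 0.0685 × 0.5246 × 1.9139 = 0.0688.
τ(431 nm) = 0.0685 × (560/431)⁴ × 1.9139 = 0.0685 × 2.8500 × 1.9139 = 0.3736.
T(658)/T(431) = exp(τ_B − τ_A) = exp(0.3049) = 1.3564.

1.36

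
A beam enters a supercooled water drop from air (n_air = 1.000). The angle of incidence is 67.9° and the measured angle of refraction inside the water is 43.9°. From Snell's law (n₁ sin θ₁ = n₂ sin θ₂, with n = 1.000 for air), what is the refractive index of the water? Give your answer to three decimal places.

1.336

n = sin θ_i / sin θ_r = sin 67.9° / sin 43.9° = 0.9265 / 0.6934 = 1.3362.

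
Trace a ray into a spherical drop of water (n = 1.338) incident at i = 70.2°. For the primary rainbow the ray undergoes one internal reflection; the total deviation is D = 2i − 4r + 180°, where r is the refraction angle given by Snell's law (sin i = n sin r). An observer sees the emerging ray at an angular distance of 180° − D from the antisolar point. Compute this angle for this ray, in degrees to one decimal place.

sin r = sin 70.2° / 1.338 = 0.9409/1.338 = 0.7032; r = 44.68°.
D = 2·70.2° − 4·44.68° + 180° = 140.40° − 178.74° + 180° = 141.66°.
Angle from antisolar point = 180° − D = 38.34°.

38.3°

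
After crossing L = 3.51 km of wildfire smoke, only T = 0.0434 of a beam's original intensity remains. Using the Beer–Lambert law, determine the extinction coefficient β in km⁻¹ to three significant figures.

Beer–Lambert: T = exp(−βL) ⇒ β = −ln(T)/L = −ln(0.0434)/3.51 = 3.1373/3.51 = 0.8938 km⁻¹.

0.894 km⁻¹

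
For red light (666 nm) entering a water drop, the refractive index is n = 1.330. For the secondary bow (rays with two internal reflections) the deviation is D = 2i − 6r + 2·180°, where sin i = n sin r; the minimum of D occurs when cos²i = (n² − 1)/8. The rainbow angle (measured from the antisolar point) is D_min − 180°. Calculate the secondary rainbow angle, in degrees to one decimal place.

50.1°

cos²i = (1.76890 − 1)/8 = 0.09611; i = arccos(0.31002) = 71.940°.
sin r = sin 71.940°/1.330 = 0.71483; r = 45.630°.
D_min = 2·71.940° − 6·45.630° + 360° = 230.101°.
Rainbow angle = D_min − 180° = 50.101°.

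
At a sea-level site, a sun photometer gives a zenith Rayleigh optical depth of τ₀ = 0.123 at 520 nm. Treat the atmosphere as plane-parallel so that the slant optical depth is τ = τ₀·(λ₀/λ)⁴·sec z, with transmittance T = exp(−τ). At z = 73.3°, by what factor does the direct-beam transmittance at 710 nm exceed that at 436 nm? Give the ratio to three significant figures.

Airmass: sec 73.3° = 3.4799.
τ(710 nm) = 0.123 × (520/710)⁴ × 3.4799 = 0.123 × 0.2877 × 3.4799 = 0.1232.
τ(436 nm) = 0.123 × (520/436)⁴ × 3.4799 = 0.123 × 2.0233 × 3.4799 = 0.8661.
T(710)/T(436) = exp(τ_B − τ_A) = exp(0.7429) = 2.1020.

2.10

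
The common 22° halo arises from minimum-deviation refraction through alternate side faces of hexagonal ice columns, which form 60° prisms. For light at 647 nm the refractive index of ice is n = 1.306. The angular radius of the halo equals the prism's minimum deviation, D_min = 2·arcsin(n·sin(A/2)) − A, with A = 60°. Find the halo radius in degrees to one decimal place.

n·sin(A/2) = 1.306 × sin 30° = 1.306 × 0.5000 = 0.6530.
D_min = 2·arcsin(0.6530) − 60° = 2 × 40.768° − 60° = 21.536°.

21.5°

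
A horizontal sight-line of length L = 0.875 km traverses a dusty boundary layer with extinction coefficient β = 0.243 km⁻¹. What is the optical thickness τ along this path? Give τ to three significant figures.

0.213

τ = β·L = 0.243 × 0.875 = 0.2126.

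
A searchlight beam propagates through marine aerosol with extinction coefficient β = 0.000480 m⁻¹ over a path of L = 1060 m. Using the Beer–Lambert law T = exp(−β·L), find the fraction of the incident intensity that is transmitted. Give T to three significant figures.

τ = β·L = 0.000480 × 1060 = 0.5088.
T = exp(−0.5088) = 0.6012.

0.601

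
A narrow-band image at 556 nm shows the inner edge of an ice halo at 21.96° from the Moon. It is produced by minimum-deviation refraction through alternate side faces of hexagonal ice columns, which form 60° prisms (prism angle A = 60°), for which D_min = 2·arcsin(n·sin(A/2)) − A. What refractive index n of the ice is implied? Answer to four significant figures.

Rearranging: n = sin((D_min + A)/2) / sin(A/2).
(D_min + A)/2 = (21.96° + 60°)/2 = 40.980°.
n = sin 40.980° / sin 30° = 0.6558 / 0.5000 = 1.3116.

1.312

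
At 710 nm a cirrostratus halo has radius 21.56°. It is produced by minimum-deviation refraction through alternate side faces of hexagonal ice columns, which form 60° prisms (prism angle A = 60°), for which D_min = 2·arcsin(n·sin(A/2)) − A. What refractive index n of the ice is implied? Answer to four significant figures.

1.306

Rearranging: n = sin((D_min + A)/2) / sin(A/2).
(D_min + A)/2 = (21.56° + 60°)/2 = 40.780°.
n = sin 40.780° / sin 30° = 0.6532 / 0.5000 = 1.3063.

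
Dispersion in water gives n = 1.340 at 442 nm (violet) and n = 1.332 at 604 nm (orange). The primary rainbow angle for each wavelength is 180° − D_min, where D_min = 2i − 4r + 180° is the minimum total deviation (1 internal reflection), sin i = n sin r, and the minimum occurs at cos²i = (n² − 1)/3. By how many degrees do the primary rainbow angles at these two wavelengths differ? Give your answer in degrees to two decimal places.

1.15°

At 442 nm (n = 1.340): cos²i = 0.26520 → i = 59.004°, r = 39.770°, D_min = 138.929°, rainbow angle = 41.071°.
At 604 nm (n = 1.332): cos²i = 0.25807 → i = 59.469°, r = 40.290°, D_min = 137.776°, rainbow angle = 42.224°.
Angular width = |41.071° − 42.224°| = 1.153°.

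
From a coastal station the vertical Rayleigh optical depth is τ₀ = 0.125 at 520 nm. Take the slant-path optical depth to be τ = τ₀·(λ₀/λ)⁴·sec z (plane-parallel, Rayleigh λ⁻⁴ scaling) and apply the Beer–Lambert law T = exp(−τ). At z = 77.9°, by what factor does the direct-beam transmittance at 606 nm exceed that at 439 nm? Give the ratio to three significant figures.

Airmass: sec 77.9° = 4.7706.
τ(606 nm) = 0.125 × (520/606)⁴ × 4.7706 = 0.125 × 0.5422 × 4.7706 = 0.3233.
τ(439 nm) = 0.125 × (520/439)⁴ × 4.7706 = 0.125 × 1.9686 × 4.7706 = 1.1739.
T(606)/T(439) = exp(τ_B − τ_A) = exp(0.8506) = 2.3411.

2.34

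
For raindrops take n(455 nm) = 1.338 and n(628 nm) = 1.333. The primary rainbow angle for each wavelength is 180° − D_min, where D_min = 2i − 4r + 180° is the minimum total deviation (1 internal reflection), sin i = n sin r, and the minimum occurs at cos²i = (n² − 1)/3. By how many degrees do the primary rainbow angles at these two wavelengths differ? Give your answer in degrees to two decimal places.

0.72°

At 455 nm (n = 1.338): cos²i = 0.26341 → i = 59.120°, r = 39.899°, D_min = 138.643°, rainbow angle = 41.357°.
At 628 nm (n = 1.333): cos²i = 0.25896 → i = 59.410°, r = 40.225°, D_min = 137.922°, rainbow angle = 42.078°.
Angular width = |41.357° − 42.078°| = 0.722°.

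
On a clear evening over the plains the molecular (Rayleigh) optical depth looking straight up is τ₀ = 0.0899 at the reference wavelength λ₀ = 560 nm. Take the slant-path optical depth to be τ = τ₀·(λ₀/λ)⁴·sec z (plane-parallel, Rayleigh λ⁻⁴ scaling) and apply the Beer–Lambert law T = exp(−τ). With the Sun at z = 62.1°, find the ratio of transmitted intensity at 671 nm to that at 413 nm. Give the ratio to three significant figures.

1.74

Airmass: sec 62.1° = 2.1371.
τ(671 nm) = 0.0899 × (560/671)⁴ × 2.1371 = 0.0899 × 0.4851 × 2.1371 = 0.0932.
τ(413 nm) = 0.0899 × (560/413)⁴ × 2.1371 = 0.0899 × 3.3803 × 2.1371 = 0.6494.
T(671)/T(413) = exp(τ_B − τ_A) = exp(0.5562) = 1.7441.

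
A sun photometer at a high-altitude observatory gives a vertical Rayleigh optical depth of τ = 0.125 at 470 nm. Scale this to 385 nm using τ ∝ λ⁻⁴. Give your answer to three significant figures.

τ(385 nm) = τ(470 nm) × (470/385)⁴ = 0.125 × (1.2208)⁴ = 0.125 × 2.2210 = 0.2776.

0.278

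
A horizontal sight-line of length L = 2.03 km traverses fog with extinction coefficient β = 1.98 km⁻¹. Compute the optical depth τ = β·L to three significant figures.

4.02

τ = β·L = 1.98 × 2.03 = 4.0194.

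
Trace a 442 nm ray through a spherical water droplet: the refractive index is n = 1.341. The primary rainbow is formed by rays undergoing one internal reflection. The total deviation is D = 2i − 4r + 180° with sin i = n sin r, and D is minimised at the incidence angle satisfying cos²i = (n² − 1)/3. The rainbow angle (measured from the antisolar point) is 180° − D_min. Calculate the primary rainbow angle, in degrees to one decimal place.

cos²i = (1.79828 − 1)/3 = 0.26609; i = arccos(0.51584) = 58.946°.
sin r = sin 58.946°/1.341 = 0.63884; r = 39.705°.
D_min = 2·58.946° − 4·39.705° + 180° = 139.071°.
Rainbow angle = 180° − D_min = 40.929°.

40.9°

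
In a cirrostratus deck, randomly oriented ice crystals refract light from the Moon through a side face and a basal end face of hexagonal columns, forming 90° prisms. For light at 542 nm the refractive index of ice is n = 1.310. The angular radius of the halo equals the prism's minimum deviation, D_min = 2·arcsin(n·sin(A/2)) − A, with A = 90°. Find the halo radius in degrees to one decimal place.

45.7°

n·sin(A/2) = 1.310 × sin 45° = 1.310 × 0.7071 = 0.9263.
D_min = 2·arcsin(0.9263) − 90° = 2 × 67.867° − 90° = 45.733°.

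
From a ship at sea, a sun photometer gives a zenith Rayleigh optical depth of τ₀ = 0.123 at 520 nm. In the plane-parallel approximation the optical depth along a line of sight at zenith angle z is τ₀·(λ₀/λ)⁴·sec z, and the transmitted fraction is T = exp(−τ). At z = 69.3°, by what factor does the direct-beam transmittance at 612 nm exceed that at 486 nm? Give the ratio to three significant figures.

1.32

Airmass: sec 69.3° = 2.8291.
τ(612 nm) = 0.123 × (520/612)⁴ × 2.8291 = 0.123 × 0.5212 × 2.8291 = 0.1814.
τ(486 nm) = 0.123 × (520/486)⁴ × 2.8291 = 0.123 × 1.3106 × 2.8291 = 0.4561.
T(612)/T(486) = exp(τ_B − τ_A) = exp(0.2747) = 1.3161.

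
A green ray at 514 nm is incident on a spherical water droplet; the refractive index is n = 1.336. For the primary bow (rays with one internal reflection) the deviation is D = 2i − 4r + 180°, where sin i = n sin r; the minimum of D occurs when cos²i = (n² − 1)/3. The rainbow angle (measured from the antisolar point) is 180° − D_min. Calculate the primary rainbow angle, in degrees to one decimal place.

41.6°

cos²i = (1.78490 − 1)/3 = 0.26163; i = arccos(0.51150) = 59.236°.
sin r = sin 59.236°/1.336 = 0.64318; r = 40.029°.
D_min = 2·59.236° − 4·40.029° + 180° = 138.356°.
Rainbow angle = 180° − D_min = 41.644°.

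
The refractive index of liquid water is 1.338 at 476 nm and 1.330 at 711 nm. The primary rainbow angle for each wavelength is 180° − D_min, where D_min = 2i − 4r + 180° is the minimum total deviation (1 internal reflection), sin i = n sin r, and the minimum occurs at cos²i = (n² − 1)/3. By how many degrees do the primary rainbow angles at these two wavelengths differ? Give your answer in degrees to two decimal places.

At 476 nm (n = 1.338): cos²i = 0.26341 → i = 59.120°, r = 39.899°, D_min = 138.643°, rainbow angle = 41.357°.
At 711 nm (n = 1.330): cos²i = 0.25630 → i = 59.585°, r = 40.422°, D_min = 137.484°, rainbow angle = 42.516°.
Angular width = |41.357° − 42.516°| = 1.160°.

1.16°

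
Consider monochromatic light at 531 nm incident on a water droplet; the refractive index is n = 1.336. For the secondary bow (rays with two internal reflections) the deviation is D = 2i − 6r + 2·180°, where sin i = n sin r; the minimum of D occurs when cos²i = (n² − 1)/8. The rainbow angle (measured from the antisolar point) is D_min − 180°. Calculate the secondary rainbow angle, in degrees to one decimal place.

51.7°

cos²i = (1.78490 − 1)/8 = 0.09811; i = arccos(0.31323) = 71.746°.
sin r = sin 71.746°/1.336 = 0.71084; r = 45.303°.
D_min = 2·71.746° − 6·45.303° + 360° = 231.674°.
Rainbow angle = D_min − 180° = 51.674°.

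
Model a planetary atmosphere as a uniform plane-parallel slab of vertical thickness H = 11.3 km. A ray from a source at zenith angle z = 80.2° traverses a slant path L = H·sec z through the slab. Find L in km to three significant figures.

66.4 km

sec z = 1/cos 80.2° = 5.8751.
L = 11.3 × 5.8751 = 66.389 km.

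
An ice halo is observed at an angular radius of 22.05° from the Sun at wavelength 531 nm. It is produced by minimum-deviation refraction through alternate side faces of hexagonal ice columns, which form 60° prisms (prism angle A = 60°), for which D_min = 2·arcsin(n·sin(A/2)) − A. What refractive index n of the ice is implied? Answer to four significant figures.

1.313

Rearranging: n = sin((D_min + A)/2) / sin(A/2).
(D_min + A)/2 = (22.05° + 60°)/2 = 41.025°.
n = sin 41.025° / sin 30° = 0.6564 / 0.5000 = 1.3128.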